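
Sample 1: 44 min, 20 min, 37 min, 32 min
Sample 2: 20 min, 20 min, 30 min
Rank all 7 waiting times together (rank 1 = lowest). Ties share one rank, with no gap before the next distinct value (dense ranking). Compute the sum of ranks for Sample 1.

13

Sorted (ascending): 20, 20, 20, 30, 32, 37, 44
The 3 values of 20 share dense rank 1.
Remaining distinct values take the next consecutive integers.
Sample 1 values → pooled ranks: 44→5, 20→1, 37→4, 32→3
Rank sum = 5 + 1 + 4 + 3 = 13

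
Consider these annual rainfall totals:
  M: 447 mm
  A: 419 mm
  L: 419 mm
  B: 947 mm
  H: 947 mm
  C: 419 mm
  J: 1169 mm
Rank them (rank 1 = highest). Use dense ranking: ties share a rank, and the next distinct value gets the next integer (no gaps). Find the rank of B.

2

Sorted (descending): 1169, 947, 947, 447, 419, 419, 419
The 2 values of 947 share dense rank 2.
The 3 values of 419 share dense rank 4.
Remaining distinct values take the next consecutive integers.
B has value 947 mm → rank 2.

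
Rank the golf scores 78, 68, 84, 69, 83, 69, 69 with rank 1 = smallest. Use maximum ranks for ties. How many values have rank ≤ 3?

Sorted (ascending): 68, 69, 69, 69, 78, 83, 84
The 3 values of 69 occupy positions 2–4 → each gets rank 4.
Ranks ≤ 3: {1} → 1 value.

1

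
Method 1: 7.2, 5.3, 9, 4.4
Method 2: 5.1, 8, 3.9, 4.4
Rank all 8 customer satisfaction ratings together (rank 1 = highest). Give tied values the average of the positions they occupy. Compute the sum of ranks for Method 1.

Sorted (descending): 9, 8, 7.2, 5.3, 5.1, 4.4, 4.4, 3.9
The 2 values of 4.4 occupy positions 6–7 → average rank (6+7)/2 = 6.5.
Method 1 values → pooled ranks: 7.2→3, 5.3→4, 9→1, 4.4→6.5
Rank sum = 3 + 4 + 1 + 6.5 = 14.5

14.5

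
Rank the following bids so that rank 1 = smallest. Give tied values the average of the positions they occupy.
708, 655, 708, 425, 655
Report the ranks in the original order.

4.5, 2.5, 4.5, 1, 2.5

Sorted (ascending): 425, 655, 655, 708, 708
The 2 values of 655 occupy positions 2–3 → average rank (2+3)/2 = 2.5.
The 2 values of 708 occupy positions 4–5 → average rank (4+5)/2 = 4.5.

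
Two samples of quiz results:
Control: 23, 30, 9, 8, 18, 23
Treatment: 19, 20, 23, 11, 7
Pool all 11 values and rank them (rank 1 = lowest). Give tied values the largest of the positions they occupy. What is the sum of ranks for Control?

41

Sorted (ascending): 7, 8, 9, 11, 18, 19, 20, 23, 23, 23, 30
The 3 values of 23 occupy positions 8–10 → each gets rank 10.
Control values → pooled ranks: 23→10, 30→11, 9→3, 8→2, 18→5, 23→10
Rank sum = 10 + 11 + 3 + 2 + 5 + 10 = 41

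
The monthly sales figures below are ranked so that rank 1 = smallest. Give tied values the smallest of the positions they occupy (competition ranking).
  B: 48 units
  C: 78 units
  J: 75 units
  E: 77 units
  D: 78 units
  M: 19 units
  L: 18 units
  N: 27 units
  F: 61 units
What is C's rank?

Sorted (ascending): 18, 19, 27, 48, 61, 75, 77, 78, 78
The 2 values of 78 occupy positions 8–9 → each gets rank 8.
C has value 78 units → rank 8.

8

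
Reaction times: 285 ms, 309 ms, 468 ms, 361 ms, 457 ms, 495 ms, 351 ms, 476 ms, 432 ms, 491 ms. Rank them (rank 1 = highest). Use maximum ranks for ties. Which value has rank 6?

Sorted (descending): 495, 491, 476, 468, 457, 432, 361, 351, 309, 285
No ties — each value takes its position as its rank.
Rank 6 → value 432.

432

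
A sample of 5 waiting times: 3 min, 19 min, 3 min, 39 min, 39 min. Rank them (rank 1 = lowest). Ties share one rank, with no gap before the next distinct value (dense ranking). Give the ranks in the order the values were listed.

Sorted (ascending): 3, 3, 19, 39, 39
The 2 values of 3 share dense rank 1.
The 2 values of 39 share dense rank 3.
Remaining distinct values take the next consecutive integers.

1, 2, 1, 3, 3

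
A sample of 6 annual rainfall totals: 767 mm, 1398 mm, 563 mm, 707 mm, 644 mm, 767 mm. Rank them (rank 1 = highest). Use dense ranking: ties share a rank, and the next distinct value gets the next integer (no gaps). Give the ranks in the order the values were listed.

Sorted (descending): 1398, 767, 767, 707, 644, 563
The 2 values of 767 share dense rank 2.
Remaining distinct values take the next consecutive integers.

2, 1, 5, 3, 4, 2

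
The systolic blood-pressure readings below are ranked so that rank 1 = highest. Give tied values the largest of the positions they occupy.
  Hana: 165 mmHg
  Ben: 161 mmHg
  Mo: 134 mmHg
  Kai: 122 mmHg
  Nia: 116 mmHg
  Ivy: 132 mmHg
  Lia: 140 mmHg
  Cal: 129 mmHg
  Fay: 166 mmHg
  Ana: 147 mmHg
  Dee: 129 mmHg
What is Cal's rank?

9

Sorted (descending): 166, 165, 161, 147, 140, 134, 132, 129, 129, 122, 116
The 2 values of 129 occupy positions 8–9 → each gets rank 9.
Cal has value 129 mmHg → rank 9.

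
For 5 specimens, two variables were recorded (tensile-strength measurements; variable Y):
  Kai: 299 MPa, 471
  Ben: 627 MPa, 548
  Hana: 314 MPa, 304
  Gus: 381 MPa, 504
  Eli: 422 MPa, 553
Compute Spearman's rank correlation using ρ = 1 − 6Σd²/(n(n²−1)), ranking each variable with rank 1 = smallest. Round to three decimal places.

0.800

Ranks of variable 1: 1, 5, 2, 3, 4
Ranks of variable 2: 2, 4, 1, 3, 5
d = r₁ − r₂: -1, 1, 1, 0, -1
d²: 1, 1, 1, 0, 1; Σd² = 4
ρ = 1 − 6·4/(5·24) = 1 − 24/120 = 0.800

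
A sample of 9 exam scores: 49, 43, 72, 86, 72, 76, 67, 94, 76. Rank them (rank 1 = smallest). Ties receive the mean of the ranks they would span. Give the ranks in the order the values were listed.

Sorted (ascending): 43, 49, 67, 72, 72, 76, 76, 86, 94
The 2 values of 72 occupy positions 4–5 → average rank (4+5)/2 = 4.5.
The 2 values of 76 occupy positions 6–7 → average rank (6+7)/2 = 6.5.

2, 1, 4.5, 8, 4.5, 6.5, 3, 9, 6.5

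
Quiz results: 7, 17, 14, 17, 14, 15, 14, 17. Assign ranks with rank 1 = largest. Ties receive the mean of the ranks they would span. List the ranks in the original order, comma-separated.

Sorted (descending): 17, 17, 17, 15, 14, 14, 14, 7
The 3 values of 17 occupy positions 1–3 → average rank 2.
The 3 values of 14 occupy positions 5–7 → average rank 6.

8, 2, 6, 2, 6, 4, 6, 2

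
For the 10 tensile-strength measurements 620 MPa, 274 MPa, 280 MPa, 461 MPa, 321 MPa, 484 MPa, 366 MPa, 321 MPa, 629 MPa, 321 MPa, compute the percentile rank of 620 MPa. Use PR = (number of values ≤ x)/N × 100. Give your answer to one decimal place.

N = 10.
Strictly below 620: 8. Equal to 620: 1.
PR = 9/10 × 100 = 90.0

90.0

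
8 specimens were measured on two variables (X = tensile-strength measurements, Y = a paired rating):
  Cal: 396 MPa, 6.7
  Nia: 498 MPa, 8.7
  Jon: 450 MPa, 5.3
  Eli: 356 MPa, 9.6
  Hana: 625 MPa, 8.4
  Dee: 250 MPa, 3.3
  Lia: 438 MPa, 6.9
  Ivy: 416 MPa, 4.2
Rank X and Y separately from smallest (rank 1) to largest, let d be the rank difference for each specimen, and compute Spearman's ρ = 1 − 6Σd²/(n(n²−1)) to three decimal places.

Ranks of variable 1: 3, 7, 6, 2, 8, 1, 5, 4
Ranks of variable 2: 4, 7, 3, 8, 6, 1, 5, 2
d = r₁ − r₂: -1, 0, 3, -6, 2, 0, 0, 2
d²: 1, 0, 9, 36, 4, 0, 0, 4; Σd² = 54
ρ = 1 − 6·54/(8·63) = 1 − 324/504 = 0.357

0.357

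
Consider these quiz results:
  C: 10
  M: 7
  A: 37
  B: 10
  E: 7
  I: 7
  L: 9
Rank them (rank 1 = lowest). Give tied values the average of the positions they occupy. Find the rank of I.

2

Sorted (ascending): 7, 7, 7, 9, 10, 10, 37
The 3 values of 7 occupy positions 1–3 → average rank 2.
The 2 values of 10 occupy positions 5–6 → average rank (5+6)/2 = 5.5.
I has value 7 → rank 2.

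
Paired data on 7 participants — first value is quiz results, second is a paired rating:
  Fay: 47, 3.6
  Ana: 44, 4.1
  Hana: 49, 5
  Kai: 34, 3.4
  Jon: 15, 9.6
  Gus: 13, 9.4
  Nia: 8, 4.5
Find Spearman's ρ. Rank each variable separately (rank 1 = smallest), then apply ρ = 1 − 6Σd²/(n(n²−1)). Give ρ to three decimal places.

Ranks of variable 1: 6, 5, 7, 4, 3, 2, 1
Ranks of variable 2: 2, 3, 5, 1, 7, 6, 4
d = r₁ − r₂: 4, 2, 2, 3, -4, -4, -3
d²: 16, 4, 4, 9, 16, 16, 9; Σd² = 74
ρ = 1 − 6·74/(7·48) = 1 − 444/336 = -0.321

-0.321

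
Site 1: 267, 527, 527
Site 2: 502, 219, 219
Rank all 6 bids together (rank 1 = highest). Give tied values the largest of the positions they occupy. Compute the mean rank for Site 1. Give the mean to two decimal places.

2.67

Sorted (descending): 527, 527, 502, 267, 219, 219
The 2 values of 527 occupy positions 1–2 → each gets rank 2.
The 2 values of 219 occupy positions 5–6 → each gets rank 6.
Site 1 values → pooled ranks: 267→4, 527→2, 527→2
Mean rank = (4 + 2 + 2) / 3 = 2.67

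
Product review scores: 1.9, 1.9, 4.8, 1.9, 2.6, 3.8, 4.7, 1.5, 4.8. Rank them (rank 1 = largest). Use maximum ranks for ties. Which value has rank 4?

Sorted (descending): 4.8, 4.8, 4.7, 3.8, 2.6, 1.9, 1.9, 1.9, 1.5
The 2 values of 4.8 occupy positions 1–2 → each gets rank 2.
The 3 values of 1.9 occupy positions 6–8 → each gets rank 8.
Rank 4 → value 3.8.

3.8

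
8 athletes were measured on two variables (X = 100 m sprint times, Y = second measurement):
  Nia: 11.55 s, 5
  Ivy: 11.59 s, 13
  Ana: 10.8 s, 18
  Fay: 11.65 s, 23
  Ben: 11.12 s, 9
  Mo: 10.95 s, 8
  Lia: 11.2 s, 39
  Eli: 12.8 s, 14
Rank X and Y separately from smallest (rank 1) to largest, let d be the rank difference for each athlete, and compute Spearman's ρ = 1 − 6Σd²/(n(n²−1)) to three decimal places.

0.167

Ranks of variable 1: 5, 6, 1, 7, 3, 2, 4, 8
Ranks of variable 2: 1, 4, 6, 7, 3, 2, 8, 5
d = r₁ − r₂: 4, 2, -5, 0, 0, 0, -4, 3
d²: 16, 4, 25, 0, 0, 0, 16, 9; Σd² = 70
ρ = 1 − 6·70/(8·63) = 1 − 420/504 = 0.167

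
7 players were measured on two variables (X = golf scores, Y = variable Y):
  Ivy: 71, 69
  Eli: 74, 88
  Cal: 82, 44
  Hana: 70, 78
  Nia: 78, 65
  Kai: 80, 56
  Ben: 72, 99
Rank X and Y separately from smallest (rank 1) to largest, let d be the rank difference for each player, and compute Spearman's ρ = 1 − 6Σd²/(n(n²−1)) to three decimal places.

-0.714

Ranks of variable 1: 2, 4, 7, 1, 5, 6, 3
Ranks of variable 2: 4, 6, 1, 5, 3, 2, 7
d = r₁ − r₂: -2, -2, 6, -4, 2, 4, -4
d²: 4, 4, 36, 16, 4, 16, 16; Σd² = 96
ρ = 1 − 6·96/(7·48) = 1 − 576/336 = -0.714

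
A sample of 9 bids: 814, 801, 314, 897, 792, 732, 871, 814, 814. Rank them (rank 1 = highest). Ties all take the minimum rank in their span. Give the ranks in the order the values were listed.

Sorted (descending): 897, 871, 814, 814, 814, 801, 792, 732, 314
The 3 values of 814 occupy positions 3–5 → each gets rank 3.

3, 6, 9, 1, 7, 8, 2, 3, 3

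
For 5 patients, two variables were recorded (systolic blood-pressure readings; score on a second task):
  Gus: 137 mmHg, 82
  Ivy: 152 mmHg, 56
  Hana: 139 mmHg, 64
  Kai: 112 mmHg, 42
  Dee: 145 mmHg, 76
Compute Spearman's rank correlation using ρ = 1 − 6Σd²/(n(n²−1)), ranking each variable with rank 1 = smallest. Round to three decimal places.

0.100

Ranks of variable 1: 2, 5, 3, 1, 4
Ranks of variable 2: 5, 2, 3, 1, 4
d = r₁ − r₂: -3, 3, 0, 0, 0
d²: 9, 9, 0, 0, 0; Σd² = 18
ρ = 1 − 6·18/(5·24) = 1 − 108/120 = 0.100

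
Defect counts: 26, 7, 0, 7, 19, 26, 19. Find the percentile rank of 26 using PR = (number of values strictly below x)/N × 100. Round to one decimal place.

71.4

N = 7.
Strictly below 26: 5. Equal to 26: 2.
PR = 5/7 × 100 = 71.4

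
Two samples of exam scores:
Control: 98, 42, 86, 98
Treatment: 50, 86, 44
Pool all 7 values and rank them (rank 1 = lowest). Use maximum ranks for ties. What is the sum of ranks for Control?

20

Sorted (ascending): 42, 44, 50, 86, 86, 98, 98
The 2 values of 86 occupy positions 4–5 → each gets rank 5.
The 2 values of 98 occupy positions 6–7 → each gets rank 7.
Control values → pooled ranks: 98→7, 42→1, 86→5, 98→7
Rank sum = 7 + 1 + 5 + 7 = 20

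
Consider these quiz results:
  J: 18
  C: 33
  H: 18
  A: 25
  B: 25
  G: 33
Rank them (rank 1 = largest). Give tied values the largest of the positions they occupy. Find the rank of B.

Sorted (descending): 33, 33, 25, 25, 18, 18
The 2 values of 33 occupy positions 1–2 → each gets rank 2.
The 2 values of 25 occupy positions 3–4 → each gets rank 4.
The 2 values of 18 occupy positions 5–6 → each gets rank 6.
B has value 25 → rank 4.

4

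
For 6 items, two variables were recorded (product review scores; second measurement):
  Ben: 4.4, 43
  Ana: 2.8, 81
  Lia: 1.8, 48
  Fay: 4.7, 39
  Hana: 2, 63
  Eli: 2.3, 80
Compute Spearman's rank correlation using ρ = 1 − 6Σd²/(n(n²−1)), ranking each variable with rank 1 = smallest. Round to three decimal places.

Ranks of variable 1: 5, 4, 1, 6, 2, 3
Ranks of variable 2: 2, 6, 3, 1, 4, 5
d = r₁ − r₂: 3, -2, -2, 5, -2, -2
d²: 9, 4, 4, 25, 4, 4; Σd² = 50
ρ = 1 − 6·50/(6·35) = 1 − 300/210 = -0.429

-0.429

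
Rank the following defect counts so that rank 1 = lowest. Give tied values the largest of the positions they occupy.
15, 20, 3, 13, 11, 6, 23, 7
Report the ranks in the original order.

6, 7, 1, 5, 4, 2, 8, 3

Sorted (ascending): 3, 6, 7, 11, 13, 15, 20, 23
No ties — each value takes its position as its rank.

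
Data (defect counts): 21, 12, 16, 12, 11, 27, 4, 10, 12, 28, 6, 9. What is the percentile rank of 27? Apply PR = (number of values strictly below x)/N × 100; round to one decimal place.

N = 12.
Strictly below 27: 10. Equal to 27: 1.
PR = 10/12 × 100 = 83.3

83.3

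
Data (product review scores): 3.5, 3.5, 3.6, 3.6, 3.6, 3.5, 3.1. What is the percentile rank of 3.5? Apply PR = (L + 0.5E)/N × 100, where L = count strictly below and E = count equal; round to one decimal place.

N = 7.
Strictly below 3.5: 1. Equal to 3.5: 3.
PR = (1 + 0.5·3)/7 × 100 = 35.7

35.7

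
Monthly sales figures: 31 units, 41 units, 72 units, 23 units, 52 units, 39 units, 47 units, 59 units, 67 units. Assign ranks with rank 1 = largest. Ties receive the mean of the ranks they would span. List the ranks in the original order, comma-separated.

8, 6, 1, 9, 4, 7, 5, 3, 2

Sorted (descending): 72, 67, 59, 52, 47, 41, 39, 31, 23
No ties — each value takes its position as its rank.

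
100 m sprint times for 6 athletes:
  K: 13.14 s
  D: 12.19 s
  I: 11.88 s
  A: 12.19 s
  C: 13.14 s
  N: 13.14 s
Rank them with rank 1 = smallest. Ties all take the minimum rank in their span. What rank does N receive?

4

Sorted (ascending): 11.88, 12.19, 12.19, 13.14, 13.14, 13.14
The 2 values of 12.19 occupy positions 2–3 → each gets rank 2.
The 3 values of 13.14 occupy positions 4–6 → each gets rank 4.
N has value 13.14 s → rank 4.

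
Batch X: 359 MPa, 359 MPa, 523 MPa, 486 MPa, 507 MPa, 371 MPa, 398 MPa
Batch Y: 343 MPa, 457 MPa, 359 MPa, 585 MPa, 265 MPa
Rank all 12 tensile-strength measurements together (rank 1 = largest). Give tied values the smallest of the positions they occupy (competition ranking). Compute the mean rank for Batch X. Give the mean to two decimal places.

Sorted (descending): 585, 523, 507, 486, 457, 398, 371, 359, 359, 359, 343, 265
The 3 values of 359 occupy positions 8–10 → each gets rank 8.
Batch X values → pooled ranks: 359→8, 359→8, 523→2, 486→4, 507→3, 371→7, 398→6
Mean rank = (8 + 8 + 2 + 4 + 3 + 7 + 6) / 7 = 5.43

5.43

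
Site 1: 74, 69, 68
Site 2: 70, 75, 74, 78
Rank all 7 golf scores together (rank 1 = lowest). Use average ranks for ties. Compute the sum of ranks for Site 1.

Sorted (ascending): 68, 69, 70, 74, 74, 75, 78
The 2 values of 74 occupy positions 4–5 → average rank (4+5)/2 = 4.5.
Site 1 values → pooled ranks: 74→4.5, 69→2, 68→1
Rank sum = 4.5 + 2 + 1 = 7.5

7.5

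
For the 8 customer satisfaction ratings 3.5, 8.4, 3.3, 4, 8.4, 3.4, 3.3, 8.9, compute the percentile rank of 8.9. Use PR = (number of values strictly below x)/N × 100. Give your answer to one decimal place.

N = 8.
Strictly below 8.9: 7. Equal to 8.9: 1.
PR = 7/8 × 100 = 87.5

87.5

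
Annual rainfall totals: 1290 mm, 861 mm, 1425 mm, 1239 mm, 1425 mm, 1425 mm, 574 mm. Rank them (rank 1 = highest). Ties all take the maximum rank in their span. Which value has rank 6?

Sorted (descending): 1425, 1425, 1425, 1290, 1239, 861, 574
The 3 values of 1425 occupy positions 1–3 → each gets rank 3.
Rank 6 → value 861.

861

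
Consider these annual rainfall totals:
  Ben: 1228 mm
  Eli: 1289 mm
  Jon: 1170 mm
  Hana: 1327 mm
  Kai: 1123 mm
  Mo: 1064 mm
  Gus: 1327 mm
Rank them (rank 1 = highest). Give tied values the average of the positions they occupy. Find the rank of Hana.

1.5

Sorted (descending): 1327, 1327, 1289, 1228, 1170, 1123, 1064
The 2 values of 1327 occupy positions 1–2 → average rank (1+2)/2 = 1.5.
Hana has value 1327 mm → rank 1.5.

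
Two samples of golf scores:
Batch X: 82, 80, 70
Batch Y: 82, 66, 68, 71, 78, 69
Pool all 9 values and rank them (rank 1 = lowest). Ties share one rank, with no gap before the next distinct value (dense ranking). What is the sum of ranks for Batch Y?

Sorted (ascending): 66, 68, 69, 70, 71, 78, 80, 82, 82
The 2 values of 82 share dense rank 8.
Remaining distinct values take the next consecutive integers.
Batch Y values → pooled ranks: 82→8, 66→1, 68→2, 71→5, 78→6, 69→3
Rank sum = 8 + 1 + 2 + 5 + 6 + 3 = 25

25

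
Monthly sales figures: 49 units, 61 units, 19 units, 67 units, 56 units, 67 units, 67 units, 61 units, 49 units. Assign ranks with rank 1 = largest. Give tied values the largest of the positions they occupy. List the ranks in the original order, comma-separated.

8, 5, 9, 3, 6, 3, 3, 5, 8

Sorted (descending): 67, 67, 67, 61, 61, 56, 49, 49, 19
The 3 values of 67 occupy positions 1–3 → each gets rank 3.
The 2 values of 61 occupy positions 4–5 → each gets rank 5.
The 2 values of 49 occupy positions 7–8 → each gets rank 8.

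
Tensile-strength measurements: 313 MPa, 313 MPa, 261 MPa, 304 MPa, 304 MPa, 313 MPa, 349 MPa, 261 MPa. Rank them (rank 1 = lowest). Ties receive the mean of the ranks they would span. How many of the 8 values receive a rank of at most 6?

Sorted (ascending): 261, 261, 304, 304, 313, 313, 313, 349
The 2 values of 261 occupy positions 1–2 → average rank (1+2)/2 = 1.5.
The 2 values of 304 occupy positions 3–4 → average rank (3+4)/2 = 3.5.
The 3 values of 313 occupy positions 5–7 → average rank 6.
Ranks ≤ 6: {1.5, 1.5, 3.5, 3.5, 6, 6, 6} → 7 values.

7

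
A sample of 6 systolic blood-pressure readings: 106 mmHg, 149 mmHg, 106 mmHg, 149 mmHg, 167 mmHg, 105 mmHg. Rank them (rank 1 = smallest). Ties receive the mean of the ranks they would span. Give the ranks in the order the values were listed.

Sorted (ascending): 105, 106, 106, 149, 149, 167
The 2 values of 106 occupy positions 2–3 → average rank (2+3)/2 = 2.5.
The 2 values of 149 occupy positions 4–5 → average rank (4+5)/2 = 4.5.

2.5, 4.5, 2.5, 4.5, 6, 1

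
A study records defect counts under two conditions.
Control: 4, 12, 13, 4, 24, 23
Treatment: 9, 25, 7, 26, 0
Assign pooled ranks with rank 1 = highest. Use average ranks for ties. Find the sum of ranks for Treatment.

Sorted (descending): 26, 25, 24, 23, 13, 12, 9, 7, 4, 4, 0
The 2 values of 4 occupy positions 9–10 → average rank (9+10)/2 = 9.5.
Treatment values → pooled ranks: 9→7, 25→2, 7→8, 26→1, 0→11
Rank sum = 7 + 2 + 8 + 1 + 11 = 29

29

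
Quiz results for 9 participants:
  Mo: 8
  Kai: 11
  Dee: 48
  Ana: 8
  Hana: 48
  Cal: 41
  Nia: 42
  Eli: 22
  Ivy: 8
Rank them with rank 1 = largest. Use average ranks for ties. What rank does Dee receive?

1.5

Sorted (descending): 48, 48, 42, 41, 22, 11, 8, 8, 8
The 2 values of 48 occupy positions 1–2 → average rank (1+2)/2 = 1.5.
The 3 values of 8 occupy positions 7–9 → average rank 8.
Dee has value 48 → rank 1.5.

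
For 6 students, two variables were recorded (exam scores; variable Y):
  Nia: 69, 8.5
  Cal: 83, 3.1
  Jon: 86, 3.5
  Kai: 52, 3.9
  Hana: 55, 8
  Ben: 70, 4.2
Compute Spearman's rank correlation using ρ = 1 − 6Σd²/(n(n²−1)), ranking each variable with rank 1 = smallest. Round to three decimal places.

-0.543

Ranks of variable 1: 3, 5, 6, 1, 2, 4
Ranks of variable 2: 6, 1, 2, 3, 5, 4
d = r₁ − r₂: -3, 4, 4, -2, -3, 0
d²: 9, 16, 16, 4, 9, 0; Σd² = 54
ρ = 1 − 6·54/(6·35) = 1 − 324/210 = -0.543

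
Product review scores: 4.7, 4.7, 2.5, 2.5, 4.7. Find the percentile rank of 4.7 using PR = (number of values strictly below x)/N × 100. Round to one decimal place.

40.0

N = 5.
Strictly below 4.7: 2. Equal to 4.7: 3.
PR = 2/5 × 100 = 40.0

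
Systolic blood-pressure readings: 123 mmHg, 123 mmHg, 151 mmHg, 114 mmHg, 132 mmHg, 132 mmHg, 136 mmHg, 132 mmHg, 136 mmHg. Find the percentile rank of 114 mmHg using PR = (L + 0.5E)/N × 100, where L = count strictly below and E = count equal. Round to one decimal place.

N = 9.
Strictly below 114: 0. Equal to 114: 1.
PR = (0 + 0.5·1)/9 × 100 = 5.6

5.6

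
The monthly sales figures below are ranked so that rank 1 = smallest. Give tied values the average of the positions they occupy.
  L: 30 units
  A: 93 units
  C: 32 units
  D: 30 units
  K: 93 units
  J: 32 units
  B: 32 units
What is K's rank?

Sorted (ascending): 30, 30, 32, 32, 32, 93, 93
The 2 values of 30 occupy positions 1–2 → average rank (1+2)/2 = 1.5.
The 3 values of 32 occupy positions 3–5 → average rank 4.
The 2 values of 93 occupy positions 6–7 → average rank (6+7)/2 = 6.5.
K has value 93 units → rank 6.5.

6.5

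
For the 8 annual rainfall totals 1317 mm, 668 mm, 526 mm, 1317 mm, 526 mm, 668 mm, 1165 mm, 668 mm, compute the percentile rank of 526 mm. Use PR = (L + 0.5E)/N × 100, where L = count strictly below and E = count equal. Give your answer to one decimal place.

12.5

N = 8.
Strictly below 526: 0. Equal to 526: 2.
PR = (0 + 0.5·2)/8 × 100 = 12.5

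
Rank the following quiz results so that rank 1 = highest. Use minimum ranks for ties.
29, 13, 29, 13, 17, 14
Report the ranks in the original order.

1, 5, 1, 5, 3, 4

Sorted (descending): 29, 29, 17, 14, 13, 13
The 2 values of 29 occupy positions 1–2 → each gets rank 1.
The 2 values of 13 occupy positions 5–6 → each gets rank 5.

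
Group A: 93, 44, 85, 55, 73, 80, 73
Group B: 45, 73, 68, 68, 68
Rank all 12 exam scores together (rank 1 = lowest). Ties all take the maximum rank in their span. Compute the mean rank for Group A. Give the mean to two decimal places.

7.86

Sorted (ascending): 44, 45, 55, 68, 68, 68, 73, 73, 73, 80, 85, 93
The 3 values of 68 occupy positions 4–6 → each gets rank 6.
The 3 values of 73 occupy positions 7–9 → each gets rank 9.
Group A values → pooled ranks: 93→12, 44→1, 85→11, 55→3, 73→9, 80→10, 73→9
Mean rank = (12 + 1 + 11 + 3 + 9 + 10 + 9) / 7 = 7.86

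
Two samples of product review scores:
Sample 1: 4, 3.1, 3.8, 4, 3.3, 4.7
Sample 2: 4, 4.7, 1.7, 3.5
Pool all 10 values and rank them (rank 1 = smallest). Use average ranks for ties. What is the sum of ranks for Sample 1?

Sorted (ascending): 1.7, 3.1, 3.3, 3.5, 3.8, 4, 4, 4, 4.7, 4.7
The 3 values of 4 occupy positions 6–8 → average rank 7.
The 2 values of 4.7 occupy positions 9–10 → average rank (9+10)/2 = 9.5.
Sample 1 values → pooled ranks: 4→7, 3.1→2, 3.8→5, 4→7, 3.3→3, 4.7→9.5
Rank sum = 7 + 2 + 5 + 7 + 3 + 9.5 = 33.5

33.5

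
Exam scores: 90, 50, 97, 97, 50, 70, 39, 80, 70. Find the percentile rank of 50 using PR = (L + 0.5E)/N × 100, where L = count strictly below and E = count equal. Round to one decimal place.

22.2

N = 9.
Strictly below 50: 1. Equal to 50: 2.
PR = (1 + 0.5·2)/9 × 100 = 22.2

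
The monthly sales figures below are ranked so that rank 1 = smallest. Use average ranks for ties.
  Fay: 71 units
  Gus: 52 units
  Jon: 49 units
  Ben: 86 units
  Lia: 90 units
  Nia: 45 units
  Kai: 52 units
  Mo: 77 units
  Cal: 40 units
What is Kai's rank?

4.5

Sorted (ascending): 40, 45, 49, 52, 52, 71, 77, 86, 90
The 2 values of 52 occupy positions 4–5 → average rank (4+5)/2 = 4.5.
Kai has value 52 units → rank 4.5.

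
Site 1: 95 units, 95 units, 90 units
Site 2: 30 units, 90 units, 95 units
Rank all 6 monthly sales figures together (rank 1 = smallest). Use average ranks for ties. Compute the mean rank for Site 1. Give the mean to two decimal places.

Sorted (ascending): 30, 90, 90, 95, 95, 95
The 2 values of 90 occupy positions 2–3 → average rank (2+3)/2 = 2.5.
The 3 values of 95 occupy positions 4–6 → average rank 5.
Site 1 values → pooled ranks: 95→5, 95→5, 90→2.5
Mean rank = (5 + 5 + 2.5) / 3 = 4.17

4.17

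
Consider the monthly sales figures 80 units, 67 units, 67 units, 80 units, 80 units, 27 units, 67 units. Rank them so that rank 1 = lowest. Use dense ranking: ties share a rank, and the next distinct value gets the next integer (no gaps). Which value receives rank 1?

Sorted (ascending): 27, 67, 67, 67, 80, 80, 80
The 3 values of 67 share dense rank 2.
The 3 values of 80 share dense rank 3.
Remaining distinct values take the next consecutive integers.
Rank 1 → value 27.

27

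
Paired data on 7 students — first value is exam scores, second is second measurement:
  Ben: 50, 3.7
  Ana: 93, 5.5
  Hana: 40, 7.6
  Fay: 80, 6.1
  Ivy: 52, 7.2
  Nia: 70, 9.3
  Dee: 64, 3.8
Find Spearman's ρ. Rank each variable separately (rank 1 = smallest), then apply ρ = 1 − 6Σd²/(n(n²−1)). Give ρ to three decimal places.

-0.036

Ranks of variable 1: 2, 7, 1, 6, 3, 5, 4
Ranks of variable 2: 1, 3, 6, 4, 5, 7, 2
d = r₁ − r₂: 1, 4, -5, 2, -2, -2, 2
d²: 1, 16, 25, 4, 4, 4, 4; Σd² = 58
ρ = 1 − 6·58/(7·48) = 1 − 348/336 = -0.036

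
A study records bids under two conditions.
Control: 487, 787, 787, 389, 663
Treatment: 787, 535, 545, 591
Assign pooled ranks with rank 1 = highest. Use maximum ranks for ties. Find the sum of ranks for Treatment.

21

Sorted (descending): 787, 787, 787, 663, 591, 545, 535, 487, 389
The 3 values of 787 occupy positions 1–3 → each gets rank 3.
Treatment values → pooled ranks: 787→3, 535→7, 545→6, 591→5
Rank sum = 3 + 7 + 6 + 5 = 21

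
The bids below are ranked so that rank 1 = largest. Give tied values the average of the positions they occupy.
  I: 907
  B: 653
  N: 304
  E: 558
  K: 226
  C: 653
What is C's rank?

Sorted (descending): 907, 653, 653, 558, 304, 226
The 2 values of 653 occupy positions 2–3 → average rank (2+3)/2 = 2.5.
C has value 653 → rank 2.5.

2.5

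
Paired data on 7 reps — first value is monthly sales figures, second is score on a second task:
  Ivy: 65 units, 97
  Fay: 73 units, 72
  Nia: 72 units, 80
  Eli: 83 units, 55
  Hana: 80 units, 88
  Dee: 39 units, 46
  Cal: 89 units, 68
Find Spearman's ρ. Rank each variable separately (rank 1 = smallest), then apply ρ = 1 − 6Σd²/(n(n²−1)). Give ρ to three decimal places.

Ranks of variable 1: 2, 4, 3, 6, 5, 1, 7
Ranks of variable 2: 7, 4, 5, 2, 6, 1, 3
d = r₁ − r₂: -5, 0, -2, 4, -1, 0, 4
d²: 25, 0, 4, 16, 1, 0, 16; Σd² = 62
ρ = 1 − 6·62/(7·48) = 1 − 372/336 = -0.107

-0.107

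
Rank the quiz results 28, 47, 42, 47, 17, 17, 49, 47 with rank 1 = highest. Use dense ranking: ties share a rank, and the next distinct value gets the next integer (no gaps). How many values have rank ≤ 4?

6

Sorted (descending): 49, 47, 47, 47, 42, 28, 17, 17
The 3 values of 47 share dense rank 2.
The 2 values of 17 share dense rank 5.
Remaining distinct values take the next consecutive integers.
Ranks ≤ 4: {1, 2, 2, 2, 3, 4} → 6 values.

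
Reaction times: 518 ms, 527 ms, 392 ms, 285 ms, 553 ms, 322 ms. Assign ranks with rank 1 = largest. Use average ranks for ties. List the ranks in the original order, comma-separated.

3, 2, 4, 6, 1, 5

Sorted (descending): 553, 527, 518, 392, 322, 285
No ties — each value takes its position as its rank.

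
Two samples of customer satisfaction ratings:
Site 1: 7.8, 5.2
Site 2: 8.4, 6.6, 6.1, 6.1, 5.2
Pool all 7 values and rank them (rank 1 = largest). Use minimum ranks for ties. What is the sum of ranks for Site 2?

Sorted (descending): 8.4, 7.8, 6.6, 6.1, 6.1, 5.2, 5.2
The 2 values of 6.1 occupy positions 4–5 → each gets rank 4.
The 2 values of 5.2 occupy positions 6–7 → each gets rank 6.
Site 2 values → pooled ranks: 8.4→1, 6.6→3, 6.1→4, 6.1→4, 5.2→6
Rank sum = 1 + 3 + 4 + 4 + 6 = 18

18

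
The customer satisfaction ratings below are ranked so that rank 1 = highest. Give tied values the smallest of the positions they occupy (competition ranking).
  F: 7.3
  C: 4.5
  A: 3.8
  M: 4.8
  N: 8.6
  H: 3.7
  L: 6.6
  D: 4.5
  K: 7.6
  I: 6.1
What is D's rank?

7

Sorted (descending): 8.6, 7.6, 7.3, 6.6, 6.1, 4.8, 4.5, 4.5, 3.8, 3.7
The 2 values of 4.5 occupy positions 7–8 → each gets rank 7.
D has value 4.5 → rank 7.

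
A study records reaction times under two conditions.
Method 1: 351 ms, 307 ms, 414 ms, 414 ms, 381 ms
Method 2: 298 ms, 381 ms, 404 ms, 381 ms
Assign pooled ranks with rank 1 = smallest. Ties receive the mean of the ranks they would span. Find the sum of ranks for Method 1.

Sorted (ascending): 298, 307, 351, 381, 381, 381, 404, 414, 414
The 3 values of 381 occupy positions 4–6 → average rank 5.
The 2 values of 414 occupy positions 8–9 → average rank (8+9)/2 = 8.5.
Method 1 values → pooled ranks: 351→3, 307→2, 414→8.5, 414→8.5, 381→5
Rank sum = 3 + 2 + 8.5 + 8.5 + 5 = 27

27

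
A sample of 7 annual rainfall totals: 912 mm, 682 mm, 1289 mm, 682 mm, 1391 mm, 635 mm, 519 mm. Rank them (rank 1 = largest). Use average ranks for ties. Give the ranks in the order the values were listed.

Sorted (descending): 1391, 1289, 912, 682, 682, 635, 519
The 2 values of 682 occupy positions 4–5 → average rank (4+5)/2 = 4.5.

3, 4.5, 2, 4.5, 1, 6, 7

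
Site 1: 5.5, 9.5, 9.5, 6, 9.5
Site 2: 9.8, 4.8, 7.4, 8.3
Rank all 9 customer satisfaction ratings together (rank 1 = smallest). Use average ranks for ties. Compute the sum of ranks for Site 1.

Sorted (ascending): 4.8, 5.5, 6, 7.4, 8.3, 9.5, 9.5, 9.5, 9.8
The 3 values of 9.5 occupy positions 6–8 → average rank 7.
Site 1 values → pooled ranks: 5.5→2, 9.5→7, 9.5→7, 6→3, 9.5→7
Rank sum = 2 + 7 + 7 + 3 + 7 = 26

26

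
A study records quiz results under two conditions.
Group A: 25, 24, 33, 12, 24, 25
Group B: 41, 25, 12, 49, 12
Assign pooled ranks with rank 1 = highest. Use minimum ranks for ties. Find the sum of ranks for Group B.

Sorted (descending): 49, 41, 33, 25, 25, 25, 24, 24, 12, 12, 12
The 3 values of 25 occupy positions 4–6 → each gets rank 4.
The 2 values of 24 occupy positions 7–8 → each gets rank 7.
The 3 values of 12 occupy positions 9–11 → each gets rank 9.
Group B values → pooled ranks: 41→2, 25→4, 12→9, 49→1, 12→9
Rank sum = 2 + 4 + 9 + 1 + 9 = 25

25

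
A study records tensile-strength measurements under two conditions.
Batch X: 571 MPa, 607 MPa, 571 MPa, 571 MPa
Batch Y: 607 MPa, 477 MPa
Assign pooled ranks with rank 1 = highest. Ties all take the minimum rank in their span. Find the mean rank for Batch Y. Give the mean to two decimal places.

3.50

Sorted (descending): 607, 607, 571, 571, 571, 477
The 2 values of 607 occupy positions 1–2 → each gets rank 1.
The 3 values of 571 occupy positions 3–5 → each gets rank 3.
Batch Y values → pooled ranks: 607→1, 477→6
Mean rank = (1 + 6) / 2 = 3.50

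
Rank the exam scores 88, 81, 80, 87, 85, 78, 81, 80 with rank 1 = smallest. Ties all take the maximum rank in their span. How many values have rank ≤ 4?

3

Sorted (ascending): 78, 80, 80, 81, 81, 85, 87, 88
The 2 values of 80 occupy positions 2–3 → each gets rank 3.
The 2 values of 81 occupy positions 4–5 → each gets rank 5.
Ranks ≤ 4: {1, 3, 3} → 3 values.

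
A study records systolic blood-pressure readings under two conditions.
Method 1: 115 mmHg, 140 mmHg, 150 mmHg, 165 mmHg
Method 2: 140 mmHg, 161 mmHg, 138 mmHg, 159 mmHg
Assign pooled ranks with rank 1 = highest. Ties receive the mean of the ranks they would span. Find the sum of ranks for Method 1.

Sorted (descending): 165, 161, 159, 150, 140, 140, 138, 115
The 2 values of 140 occupy positions 5–6 → average rank (5+6)/2 = 5.5.
Method 1 values → pooled ranks: 115→8, 140→5.5, 150→4, 165→1
Rank sum = 8 + 5.5 + 4 + 1 = 18.5

18.5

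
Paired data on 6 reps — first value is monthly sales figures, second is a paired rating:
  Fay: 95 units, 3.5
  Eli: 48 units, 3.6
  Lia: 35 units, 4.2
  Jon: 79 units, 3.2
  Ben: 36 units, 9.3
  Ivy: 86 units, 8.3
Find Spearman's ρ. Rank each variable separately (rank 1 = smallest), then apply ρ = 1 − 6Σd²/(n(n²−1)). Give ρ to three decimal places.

Ranks of variable 1: 6, 3, 1, 4, 2, 5
Ranks of variable 2: 2, 3, 4, 1, 6, 5
d = r₁ − r₂: 4, 0, -3, 3, -4, 0
d²: 16, 0, 9, 9, 16, 0; Σd² = 50
ρ = 1 − 6·50/(6·35) = 1 − 300/210 = -0.429

-0.429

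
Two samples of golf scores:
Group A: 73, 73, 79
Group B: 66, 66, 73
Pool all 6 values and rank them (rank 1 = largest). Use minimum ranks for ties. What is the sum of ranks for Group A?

5

Sorted (descending): 79, 73, 73, 73, 66, 66
The 3 values of 73 occupy positions 2–4 → each gets rank 2.
The 2 values of 66 occupy positions 5–6 → each gets rank 5.
Group A values → pooled ranks: 73→2, 73→2, 79→1
Rank sum = 2 + 2 + 1 = 5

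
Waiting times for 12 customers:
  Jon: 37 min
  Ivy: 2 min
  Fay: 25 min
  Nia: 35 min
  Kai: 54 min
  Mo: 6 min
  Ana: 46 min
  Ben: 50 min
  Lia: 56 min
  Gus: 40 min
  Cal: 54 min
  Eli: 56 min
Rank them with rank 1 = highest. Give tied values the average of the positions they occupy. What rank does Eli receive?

Sorted (descending): 56, 56, 54, 54, 50, 46, 40, 37, 35, 25, 6, 2
The 2 values of 56 occupy positions 1–2 → average rank (1+2)/2 = 1.5.
The 2 values of 54 occupy positions 3–4 → average rank (3+4)/2 = 3.5.
Eli has value 56 min → rank 1.5.

1.5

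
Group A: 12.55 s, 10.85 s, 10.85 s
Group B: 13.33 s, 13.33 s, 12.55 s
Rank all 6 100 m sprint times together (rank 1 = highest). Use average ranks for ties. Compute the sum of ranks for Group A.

14.5

Sorted (descending): 13.33, 13.33, 12.55, 12.55, 10.85, 10.85
The 2 values of 13.33 occupy positions 1–2 → average rank (1+2)/2 = 1.5.
The 2 values of 12.55 occupy positions 3–4 → average rank (3+4)/2 = 3.5.
The 2 values of 10.85 occupy positions 5–6 → average rank (5+6)/2 = 5.5.
Group A values → pooled ranks: 12.55→3.5, 10.85→5.5, 10.85→5.5
Rank sum = 3.5 + 5.5 + 5.5 = 14.5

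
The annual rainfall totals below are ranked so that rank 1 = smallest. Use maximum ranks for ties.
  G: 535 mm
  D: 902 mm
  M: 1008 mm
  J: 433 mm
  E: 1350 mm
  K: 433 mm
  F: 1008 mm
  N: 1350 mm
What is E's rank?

8

Sorted (ascending): 433, 433, 535, 902, 1008, 1008, 1350, 1350
The 2 values of 433 occupy positions 1–2 → each gets rank 2.
The 2 values of 1008 occupy positions 5–6 → each gets rank 6.
The 2 values of 1350 occupy positions 7–8 → each gets rank 8.
E has value 1350 mm → rank 8.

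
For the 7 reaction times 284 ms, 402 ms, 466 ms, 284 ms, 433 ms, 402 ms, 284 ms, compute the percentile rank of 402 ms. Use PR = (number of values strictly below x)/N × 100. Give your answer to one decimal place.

42.9

N = 7.
Strictly below 402: 3. Equal to 402: 2.
PR = 3/7 × 100 = 42.9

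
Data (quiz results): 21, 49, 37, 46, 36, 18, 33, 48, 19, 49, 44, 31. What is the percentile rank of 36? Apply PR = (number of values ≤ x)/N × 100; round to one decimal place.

N = 12.
Strictly below 36: 5. Equal to 36: 1.
PR = 6/12 × 100 = 50.0

50.0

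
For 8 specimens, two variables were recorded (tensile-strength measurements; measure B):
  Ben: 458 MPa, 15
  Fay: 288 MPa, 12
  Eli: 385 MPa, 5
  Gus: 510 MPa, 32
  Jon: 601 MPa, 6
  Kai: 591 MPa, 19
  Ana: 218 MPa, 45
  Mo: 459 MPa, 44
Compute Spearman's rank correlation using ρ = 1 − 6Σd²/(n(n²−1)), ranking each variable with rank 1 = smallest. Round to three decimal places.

-0.167

Ranks of variable 1: 4, 2, 3, 6, 8, 7, 1, 5
Ranks of variable 2: 4, 3, 1, 6, 2, 5, 8, 7
d = r₁ − r₂: 0, -1, 2, 0, 6, 2, -7, -2
d²: 0, 1, 4, 0, 36, 4, 49, 4; Σd² = 98
ρ = 1 − 6·98/(8·63) = 1 − 588/504 = -0.167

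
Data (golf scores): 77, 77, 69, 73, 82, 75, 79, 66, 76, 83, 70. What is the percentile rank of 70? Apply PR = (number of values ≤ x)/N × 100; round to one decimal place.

N = 11.
Strictly below 70: 2. Equal to 70: 1.
PR = 3/11 × 100 = 27.3

27.3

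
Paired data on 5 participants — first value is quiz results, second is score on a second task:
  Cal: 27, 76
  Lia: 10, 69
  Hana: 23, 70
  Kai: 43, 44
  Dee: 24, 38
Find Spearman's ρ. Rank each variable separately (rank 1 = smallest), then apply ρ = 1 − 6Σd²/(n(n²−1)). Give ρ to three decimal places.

-0.100

Ranks of variable 1: 4, 1, 2, 5, 3
Ranks of variable 2: 5, 3, 4, 2, 1
d = r₁ − r₂: -1, -2, -2, 3, 2
d²: 1, 4, 4, 9, 4; Σd² = 22
ρ = 1 − 6·22/(5·24) = 1 − 132/120 = -0.100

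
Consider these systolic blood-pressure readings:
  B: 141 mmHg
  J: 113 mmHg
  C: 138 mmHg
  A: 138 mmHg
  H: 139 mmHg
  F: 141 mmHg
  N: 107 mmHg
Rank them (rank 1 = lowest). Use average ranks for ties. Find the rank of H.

Sorted (ascending): 107, 113, 138, 138, 139, 141, 141
The 2 values of 138 occupy positions 3–4 → average rank (3+4)/2 = 3.5.
The 2 values of 141 occupy positions 6–7 → average rank (6+7)/2 = 6.5.
H has value 139 mmHg → rank 5.

5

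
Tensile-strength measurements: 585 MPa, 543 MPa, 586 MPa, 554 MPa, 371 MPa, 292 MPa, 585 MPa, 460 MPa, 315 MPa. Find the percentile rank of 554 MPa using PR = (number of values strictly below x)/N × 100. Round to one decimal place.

55.6

N = 9.
Strictly below 554: 5. Equal to 554: 1.
PR = 5/9 × 100 = 55.6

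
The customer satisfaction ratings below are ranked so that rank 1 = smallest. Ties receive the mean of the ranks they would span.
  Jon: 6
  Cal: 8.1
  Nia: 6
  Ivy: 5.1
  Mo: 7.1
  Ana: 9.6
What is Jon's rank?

2.5

Sorted (ascending): 5.1, 6, 6, 7.1, 8.1, 9.6
The 2 values of 6 occupy positions 2–3 → average rank (2+3)/2 = 2.5.
Jon has value 6 → rank 2.5.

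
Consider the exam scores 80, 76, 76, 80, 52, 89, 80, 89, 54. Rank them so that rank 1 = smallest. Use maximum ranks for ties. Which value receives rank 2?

Sorted (ascending): 52, 54, 76, 76, 80, 80, 80, 89, 89
The 2 values of 76 occupy positions 3–4 → each gets rank 4.
The 3 values of 80 occupy positions 5–7 → each gets rank 7.
The 2 values of 89 occupy positions 8–9 → each gets rank 9.
Rank 2 → value 54.

54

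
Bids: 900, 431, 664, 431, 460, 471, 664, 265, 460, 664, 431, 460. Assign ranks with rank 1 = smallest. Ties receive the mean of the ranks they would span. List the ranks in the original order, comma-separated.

12, 3, 10, 3, 6, 8, 10, 1, 6, 10, 3, 6

Sorted (ascending): 265, 431, 431, 431, 460, 460, 460, 471, 664, 664, 664, 900
The 3 values of 431 occupy positions 2–4 → average rank 3.
The 3 values of 460 occupy positions 5–7 → average rank 6.
The 3 values of 664 occupy positions 9–11 → average rank 10.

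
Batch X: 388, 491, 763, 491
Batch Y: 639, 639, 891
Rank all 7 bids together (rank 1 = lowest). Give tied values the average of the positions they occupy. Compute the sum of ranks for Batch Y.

16

Sorted (ascending): 388, 491, 491, 639, 639, 763, 891
The 2 values of 491 occupy positions 2–3 → average rank (2+3)/2 = 2.5.
The 2 values of 639 occupy positions 4–5 → average rank (4+5)/2 = 4.5.
Batch Y values → pooled ranks: 639→4.5, 639→4.5, 891→7
Rank sum = 4.5 + 4.5 + 7 = 16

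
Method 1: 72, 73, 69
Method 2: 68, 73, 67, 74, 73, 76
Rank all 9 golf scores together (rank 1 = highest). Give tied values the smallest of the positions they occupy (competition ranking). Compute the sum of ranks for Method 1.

Sorted (descending): 76, 74, 73, 73, 73, 72, 69, 68, 67
The 3 values of 73 occupy positions 3–5 → each gets rank 3.
Method 1 values → pooled ranks: 72→6, 73→3, 69→7
Rank sum = 6 + 3 + 7 = 16

16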